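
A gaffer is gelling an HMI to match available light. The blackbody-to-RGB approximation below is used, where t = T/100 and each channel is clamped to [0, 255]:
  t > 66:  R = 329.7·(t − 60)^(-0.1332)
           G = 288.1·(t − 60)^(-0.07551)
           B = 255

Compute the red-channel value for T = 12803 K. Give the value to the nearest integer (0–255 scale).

188

t = 12803/100 = 128.03; the t > 66 branch applies.
R = 329.7·(128.03 − 60)^(-0.1332) = 329.7·68.03^(-0.1332) = 329.7·0.57001 = 187.933.
Rounded: 188.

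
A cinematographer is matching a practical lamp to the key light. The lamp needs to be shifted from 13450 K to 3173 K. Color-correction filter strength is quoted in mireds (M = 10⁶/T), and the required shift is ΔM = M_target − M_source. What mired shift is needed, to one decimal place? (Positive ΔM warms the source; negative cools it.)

+240.8 mireds

M_source = 10⁶/13450 = 74.349; M_target = 10⁶/3173 = 315.159.
ΔM = 315.159 − 74.349 = 240.810 → +240.8 mireds, a warming shift.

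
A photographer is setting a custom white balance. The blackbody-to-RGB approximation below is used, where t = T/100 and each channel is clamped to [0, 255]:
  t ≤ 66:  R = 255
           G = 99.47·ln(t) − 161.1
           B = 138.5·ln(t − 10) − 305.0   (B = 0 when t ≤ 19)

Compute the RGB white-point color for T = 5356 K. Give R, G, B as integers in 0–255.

t = 5356/100 = 53.56; the t ≤ 66 branch applies.
R = 255 by definition for t ≤ 66.
G = 99.47·ln 53.56 − 161.1 = 99.47·3.9808 − 161.1 = 234.870.
B = 138.5·ln(53.56 − 10) − 305.0 = 138.5·ln 43.56 − 305.0 = 138.5·3.7741 − 305.0 = 217.718.
Rounded: (255, 235, 218).

R=255, G=235, B=218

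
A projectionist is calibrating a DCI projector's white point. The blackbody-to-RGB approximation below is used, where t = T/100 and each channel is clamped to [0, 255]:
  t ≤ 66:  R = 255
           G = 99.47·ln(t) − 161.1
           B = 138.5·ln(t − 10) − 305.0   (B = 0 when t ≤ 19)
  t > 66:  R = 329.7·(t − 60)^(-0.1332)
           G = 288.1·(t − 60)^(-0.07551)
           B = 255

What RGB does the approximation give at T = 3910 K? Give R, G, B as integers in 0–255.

t = 3910/100 = 39.1; the t ≤ 66 branch applies.
R = 255 by definition for t ≤ 66.
G = 99.47·ln 39.1 − 161.1 = 99.47·3.6661 − 161.1 = 203.569.
B = 138.5·ln(39.1 − 10) − 305.0 = 138.5·ln 29.1 − 305.0 = 138.5·3.3707 − 305.0 = 161.847.
Rounded: (255, 204, 162).

R=255, G=204, B=162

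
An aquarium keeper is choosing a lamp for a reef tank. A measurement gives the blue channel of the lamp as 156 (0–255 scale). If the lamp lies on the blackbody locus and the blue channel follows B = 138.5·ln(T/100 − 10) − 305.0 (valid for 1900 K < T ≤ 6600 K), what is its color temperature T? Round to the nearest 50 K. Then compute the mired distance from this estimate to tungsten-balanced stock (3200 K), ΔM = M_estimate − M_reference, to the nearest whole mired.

-49 mireds

ln(t − 10) = (156 + 305.0) / 138.5 = 3.3285.
t − 10 = e^3.3285 = 27.897, so t = 37.897.
T = 100·t = 3790 K → 3800 K to the nearest 50 K.
M_estimate = 10⁶/3800 = 263.16; M_reference = 10⁶/3200 = 312.50.
ΔM = 263.16 − 312.50 = -49.34 → -49 mireds.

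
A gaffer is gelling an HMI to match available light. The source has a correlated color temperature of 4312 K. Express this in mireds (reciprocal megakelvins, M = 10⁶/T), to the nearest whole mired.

M = 10⁶ / 4312 = 231.911 → 232 mireds.

232 mireds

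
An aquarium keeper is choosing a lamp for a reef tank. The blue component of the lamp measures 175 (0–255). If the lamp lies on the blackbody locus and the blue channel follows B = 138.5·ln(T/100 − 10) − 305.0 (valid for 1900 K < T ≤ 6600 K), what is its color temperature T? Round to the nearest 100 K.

ln(t − 10) = (175 + 305.0) / 138.5 = 3.4657.
t − 10 = e^3.4657 = 31.999, so t = 41.999.
T = 100·t = 4200 K → 4200 K to the nearest 100 K.

4200 K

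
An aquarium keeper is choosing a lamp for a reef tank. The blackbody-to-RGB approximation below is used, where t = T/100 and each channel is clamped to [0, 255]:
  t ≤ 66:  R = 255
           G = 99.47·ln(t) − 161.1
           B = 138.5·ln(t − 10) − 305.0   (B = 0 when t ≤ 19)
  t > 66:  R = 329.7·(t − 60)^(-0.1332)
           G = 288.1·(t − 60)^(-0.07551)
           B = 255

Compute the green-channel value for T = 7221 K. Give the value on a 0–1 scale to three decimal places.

0.935

t = 7221/100 = 72.21; the t > 66 branch applies.
G = 288.1·(72.21 − 60)^(-0.07551) = 288.1·12.21^(-0.07551) = 288.1·0.82783 = 238.498.
On a 0–1 scale: 238.498/255 = 0.9353 → 0.935.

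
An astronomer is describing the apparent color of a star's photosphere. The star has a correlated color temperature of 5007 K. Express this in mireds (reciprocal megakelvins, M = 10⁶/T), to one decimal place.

M = 10⁶ / 5007 = 199.720 → 199.7 mireds.

199.7 mireds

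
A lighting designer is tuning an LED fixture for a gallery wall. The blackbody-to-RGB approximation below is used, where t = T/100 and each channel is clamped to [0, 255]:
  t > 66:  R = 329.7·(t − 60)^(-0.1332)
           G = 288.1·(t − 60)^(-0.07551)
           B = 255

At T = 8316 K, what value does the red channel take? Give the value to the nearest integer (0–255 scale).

t = 8316/100 = 83.16; the t > 66 branch applies.
R = 329.7·(83.16 − 60)^(-0.1332) = 329.7·23.16^(-0.1332) = 329.7·0.65799 = 216.938.
Rounded: 217.

217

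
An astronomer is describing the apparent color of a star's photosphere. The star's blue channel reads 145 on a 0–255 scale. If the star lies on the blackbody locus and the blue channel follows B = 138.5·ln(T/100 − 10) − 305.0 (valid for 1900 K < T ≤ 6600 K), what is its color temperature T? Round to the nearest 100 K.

ln(t − 10) = (145 + 305.0) / 138.5 = 3.2491.
t − 10 = e^3.2491 = 25.767, so t = 35.767.
T = 100·t = 3577 K → 3600 K to the nearest 100 K.

3600 K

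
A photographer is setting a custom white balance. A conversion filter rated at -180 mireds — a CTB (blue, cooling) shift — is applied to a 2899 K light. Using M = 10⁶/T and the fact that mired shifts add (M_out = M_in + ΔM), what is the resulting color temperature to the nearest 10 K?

6060 K

M_in = 10⁶/2899 = 344.95 mireds.
M_out = 344.95 + (-180) = 164.95 mireds.
T_out = 10⁶/164.95 = 6062.6 K → 6060 K.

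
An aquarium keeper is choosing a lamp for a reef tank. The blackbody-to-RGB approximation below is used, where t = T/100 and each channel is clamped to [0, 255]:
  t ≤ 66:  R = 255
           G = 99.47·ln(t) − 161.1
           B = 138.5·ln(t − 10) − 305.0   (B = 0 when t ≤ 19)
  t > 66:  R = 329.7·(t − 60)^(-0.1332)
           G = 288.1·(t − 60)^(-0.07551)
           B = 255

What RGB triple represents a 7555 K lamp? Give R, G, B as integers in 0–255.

R=229, G=234, B=255

t = 7555/100 = 75.55; the t > 66 branch applies.
R = 329.7·(75.55 − 60)^(-0.1332) = 329.7·15.55^(-0.1332) = 329.7·0.69384 = 228.760.
G = 288.1·(75.55 − 60)^(-0.07551) = 288.1·15.55^(-0.07551) = 288.1·0.81285 = 234.183.
B = 255 by definition for t > 66.
Rounded: (229, 234, 255).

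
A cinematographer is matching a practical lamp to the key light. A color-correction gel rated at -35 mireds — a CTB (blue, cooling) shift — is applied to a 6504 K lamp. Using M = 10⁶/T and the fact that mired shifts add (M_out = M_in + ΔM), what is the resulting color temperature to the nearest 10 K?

8420 K

M_in = 10⁶/6504 = 153.75 mireds.
M_out = 153.75 + (-35) = 118.75 mireds.
T_out = 10⁶/118.75 = 8420.9 K → 8420 K.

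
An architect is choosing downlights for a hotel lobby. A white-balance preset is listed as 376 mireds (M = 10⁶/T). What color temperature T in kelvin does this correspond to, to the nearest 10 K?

T = 10⁶ / 376 = 2659.57 K → 2660 K.

2660 K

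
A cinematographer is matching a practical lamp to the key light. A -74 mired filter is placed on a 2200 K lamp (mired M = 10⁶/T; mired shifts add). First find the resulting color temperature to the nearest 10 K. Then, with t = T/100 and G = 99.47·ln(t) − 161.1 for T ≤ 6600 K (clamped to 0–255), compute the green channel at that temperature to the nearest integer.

M_in = 10⁶/2200 = 454.55; M_out = 454.55 + (-74) = 380.55.
T_out = 10⁶/380.55 = 2627.8 K → 2630 K; t = 26.3.
G = 99.47·ln 26.3 − 161.1 = 99.47·3.2696 − 161.1 = 164.124.
Rounded: 164.

164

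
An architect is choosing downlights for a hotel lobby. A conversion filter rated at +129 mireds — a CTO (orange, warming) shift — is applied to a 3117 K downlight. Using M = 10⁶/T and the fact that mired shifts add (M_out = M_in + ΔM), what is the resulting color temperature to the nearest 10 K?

2220 K

M_in = 10⁶/3117 = 320.82 mireds.
M_out = 320.82 + (+129) = 449.82 mireds.
T_out = 10⁶/449.82 = 2223.1 K → 2220 K.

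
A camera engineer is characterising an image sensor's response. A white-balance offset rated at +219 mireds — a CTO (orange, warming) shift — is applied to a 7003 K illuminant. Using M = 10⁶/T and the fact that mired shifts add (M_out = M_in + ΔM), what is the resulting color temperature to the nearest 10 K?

2760 K

M_in = 10⁶/7003 = 142.80 mireds.
M_out = 142.80 + (+219) = 361.80 mireds.
T_out = 10⁶/361.80 = 2764.0 K → 2760 K.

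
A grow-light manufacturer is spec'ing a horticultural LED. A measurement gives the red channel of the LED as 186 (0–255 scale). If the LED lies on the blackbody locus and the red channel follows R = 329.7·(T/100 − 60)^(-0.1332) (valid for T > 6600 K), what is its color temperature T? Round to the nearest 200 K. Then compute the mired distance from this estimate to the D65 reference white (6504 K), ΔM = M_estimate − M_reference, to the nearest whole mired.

-79 mireds

(t − 60)^(-0.1332) = 186/329.7 = 0.56415.
t − 60 = 0.56415^(1/-0.1332) = 0.56415^(-7.508) = 73.521, so t = 133.521.
T = 100·t = 13352 K → 13400 K to the nearest 200 K.
M_estimate = 10⁶/13400 = 74.63; M_reference = 10⁶/6504 = 153.75.
ΔM = 74.63 − 153.75 = -79.12 → -79 mireds.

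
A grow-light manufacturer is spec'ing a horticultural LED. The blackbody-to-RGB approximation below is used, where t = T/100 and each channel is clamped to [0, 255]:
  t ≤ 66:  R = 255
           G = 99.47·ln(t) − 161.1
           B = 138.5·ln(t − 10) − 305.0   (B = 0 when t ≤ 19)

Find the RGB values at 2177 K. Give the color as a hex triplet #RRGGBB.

#FF9124

t = 2177/100 = 21.77; the t ≤ 66 branch applies.
R = 255 by definition for t ≤ 66.
G = 99.47·ln 21.77 − 161.1 = 99.47·3.0805 − 161.1 = 145.321.
B = 138.5·ln(21.77 − 10) − 305.0 = 138.5·ln 11.77 − 305.0 = 138.5·2.4656 − 305.0 = 36.479.
Rounded: (255, 145, 36).
In hex: #FF9124.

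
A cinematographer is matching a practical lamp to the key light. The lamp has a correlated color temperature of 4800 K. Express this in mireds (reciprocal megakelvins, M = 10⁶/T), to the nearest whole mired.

208 mireds

M = 10⁶ / 4800 = 208.333 → 208 mireds.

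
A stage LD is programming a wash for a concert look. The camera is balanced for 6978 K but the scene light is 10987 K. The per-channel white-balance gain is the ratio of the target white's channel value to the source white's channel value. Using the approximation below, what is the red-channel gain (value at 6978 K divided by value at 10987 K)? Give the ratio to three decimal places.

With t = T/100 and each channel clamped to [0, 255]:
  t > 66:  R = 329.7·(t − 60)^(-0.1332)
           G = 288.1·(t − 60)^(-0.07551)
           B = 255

1.242

At 10987 K (t = 109.87):
  R = 329.7·(109.87 − 60)^(-0.1332) = 329.7·49.87^(-0.1332) = 329.7·0.59408 = 195.869.
At 6978 K (t = 69.78):
  R = 329.7·(69.78 − 60)^(-0.1332) = 329.7·9.78^(-0.1332) = 329.7·0.73805 = 243.336.
Gain = 243.336 / 195.869 = 1.2423 → 1.242.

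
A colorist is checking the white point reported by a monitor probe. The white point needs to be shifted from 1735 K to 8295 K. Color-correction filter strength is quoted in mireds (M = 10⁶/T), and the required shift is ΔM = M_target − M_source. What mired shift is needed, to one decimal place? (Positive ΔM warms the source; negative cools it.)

-455.8 mireds

M_source = 10⁶/1735 = 576.369; M_target = 10⁶/8295 = 120.555.
ΔM = 120.555 − 576.369 = -455.814 → -455.8 mireds, a cooling shift.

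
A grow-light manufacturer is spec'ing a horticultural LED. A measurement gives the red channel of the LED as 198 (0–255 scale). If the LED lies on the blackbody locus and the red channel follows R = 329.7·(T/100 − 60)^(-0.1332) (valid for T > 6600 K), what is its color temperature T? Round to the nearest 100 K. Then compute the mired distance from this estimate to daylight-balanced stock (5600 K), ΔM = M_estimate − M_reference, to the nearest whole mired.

-84 mireds

(t − 60)^(-0.1332) = 198/329.7 = 0.60055.
t − 60 = 0.60055^(1/-0.1332) = 0.60055^(-7.508) = 45.980, so t = 105.980.
T = 100·t = 10598 K → 10600 K to the nearest 100 K.
M_estimate = 10⁶/10600 = 94.34; M_reference = 10⁶/5600 = 178.57.
ΔM = 94.34 − 178.57 = -84.23 → -84 mireds.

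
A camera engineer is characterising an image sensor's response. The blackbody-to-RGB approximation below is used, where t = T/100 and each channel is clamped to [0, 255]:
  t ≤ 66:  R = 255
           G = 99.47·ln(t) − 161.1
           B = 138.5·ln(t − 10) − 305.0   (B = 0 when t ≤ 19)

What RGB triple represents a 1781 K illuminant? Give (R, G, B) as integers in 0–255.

t = 1781/100 = 17.81; the t ≤ 66 branch applies.
R = 255 by definition for t ≤ 66.
G = 99.47·ln 17.81 − 161.1 = 99.47·2.8798 − 161.1 = 125.350.
t = 17.81 ≤ 19, so B = 0.
Rounded: (255, 125, 0).

(255, 125, 0)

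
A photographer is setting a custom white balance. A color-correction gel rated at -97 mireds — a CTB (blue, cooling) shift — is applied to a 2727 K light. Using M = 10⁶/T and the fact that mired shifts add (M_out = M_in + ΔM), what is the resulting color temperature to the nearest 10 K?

M_in = 10⁶/2727 = 366.70 mireds.
M_out = 366.70 + (-97) = 269.70 mireds.
T_out = 10⁶/269.70 = 3707.8 K → 3710 K.

3710 K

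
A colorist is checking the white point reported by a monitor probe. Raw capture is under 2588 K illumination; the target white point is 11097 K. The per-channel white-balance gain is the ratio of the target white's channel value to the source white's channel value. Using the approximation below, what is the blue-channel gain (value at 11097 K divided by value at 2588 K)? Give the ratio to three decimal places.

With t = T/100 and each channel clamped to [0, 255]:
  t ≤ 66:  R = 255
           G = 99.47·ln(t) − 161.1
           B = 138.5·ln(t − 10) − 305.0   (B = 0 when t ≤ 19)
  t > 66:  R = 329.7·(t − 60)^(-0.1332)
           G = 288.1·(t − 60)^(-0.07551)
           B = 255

3.271

At 2588 K (t = 25.88):
  B = 138.5·ln(25.88 − 10) − 305.0 = 138.5·ln 15.88 − 305.0 = 138.5·2.7651 − 305.0 = 77.961.
At 11097 K (t = 110.97):
  B = 255 by definition for t > 66.
Gain = 255.000 / 77.961 = 3.2709 → 3.271.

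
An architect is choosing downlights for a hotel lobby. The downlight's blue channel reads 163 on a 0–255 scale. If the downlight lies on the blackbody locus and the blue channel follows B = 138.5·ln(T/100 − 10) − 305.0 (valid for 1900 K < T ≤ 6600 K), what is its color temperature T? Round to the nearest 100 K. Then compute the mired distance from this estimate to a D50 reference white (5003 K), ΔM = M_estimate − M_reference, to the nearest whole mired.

ln(t − 10) = (163 + 305.0) / 138.5 = 3.3791.
t − 10 = e^3.3791 = 29.343, so t = 39.343.
T = 100·t = 3934 K → 3900 K to the nearest 100 K.
M_estimate = 10⁶/3900 = 256.41; M_reference = 10⁶/5003 = 199.88.
ΔM = 256.41 − 199.88 = 56.53 → +57 mireds.

+57 mireds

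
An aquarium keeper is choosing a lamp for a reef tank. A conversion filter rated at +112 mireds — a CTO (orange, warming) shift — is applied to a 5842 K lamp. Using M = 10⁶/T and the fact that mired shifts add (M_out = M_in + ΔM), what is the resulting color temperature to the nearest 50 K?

3550 K

M_in = 10⁶/5842 = 171.17 mireds.
M_out = 171.17 + (+112) = 283.17 mireds.
T_out = 10⁶/283.17 = 3531.4 K → 3550 K.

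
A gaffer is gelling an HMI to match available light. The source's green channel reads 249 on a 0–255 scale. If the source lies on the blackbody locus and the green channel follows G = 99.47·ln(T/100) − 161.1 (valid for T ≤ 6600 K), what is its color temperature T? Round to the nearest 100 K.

ln t = (249 + 161.1) / 99.47 = 4.1229.
t = e^4.1229 = 61.735.
T = 100·t = 6174 K → 6200 K to the nearest 100 K.

6200 K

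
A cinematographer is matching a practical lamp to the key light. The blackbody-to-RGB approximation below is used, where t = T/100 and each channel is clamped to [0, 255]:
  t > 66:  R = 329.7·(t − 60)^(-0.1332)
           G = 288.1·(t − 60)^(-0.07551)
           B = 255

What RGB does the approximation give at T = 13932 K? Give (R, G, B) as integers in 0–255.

(184, 207, 255)

t = 13932/100 = 139.32; the t > 66 branch applies.
R = 329.7·(139.32 − 60)^(-0.1332) = 329.7·79.32^(-0.1332) = 329.7·0.55847 = 184.129.
G = 288.1·(139.32 − 60)^(-0.07551) = 288.1·79.32^(-0.07551) = 288.1·0.71875 = 207.072.
B = 255 by definition for t > 66.
Rounded: (184, 207, 255).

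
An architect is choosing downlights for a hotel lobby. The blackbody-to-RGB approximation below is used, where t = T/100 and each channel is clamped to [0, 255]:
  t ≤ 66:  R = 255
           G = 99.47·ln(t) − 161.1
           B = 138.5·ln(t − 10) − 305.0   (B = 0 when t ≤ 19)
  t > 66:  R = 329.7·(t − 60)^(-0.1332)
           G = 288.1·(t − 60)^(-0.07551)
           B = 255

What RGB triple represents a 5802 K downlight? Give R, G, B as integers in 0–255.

R=255, G=243, B=231

t = 5802/100 = 58.02; the t ≤ 66 branch applies.
R = 255 by definition for t ≤ 66.
G = 99.47·ln 58.02 − 161.1 = 99.47·4.0608 − 161.1 = 242.827.
B = 138.5·ln(58.02 − 10) − 305.0 = 138.5·ln 48.02 − 305.0 = 138.5·3.8716 − 305.0 = 231.219.
Rounded: (255, 243, 231).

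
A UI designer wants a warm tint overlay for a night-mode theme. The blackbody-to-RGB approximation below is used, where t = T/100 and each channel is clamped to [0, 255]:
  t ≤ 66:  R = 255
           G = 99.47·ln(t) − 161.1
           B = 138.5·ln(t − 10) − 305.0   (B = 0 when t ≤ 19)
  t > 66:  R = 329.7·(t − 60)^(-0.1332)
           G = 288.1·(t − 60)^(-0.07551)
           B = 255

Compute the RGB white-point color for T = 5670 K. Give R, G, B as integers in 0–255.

R=255, G=241, B=227

t = 5670/100 = 56.7; the t ≤ 66 branch applies.
R = 255 by definition for t ≤ 66.
G = 99.47·ln 56.7 − 161.1 = 99.47·4.0378 − 161.1 = 240.537.
B = 138.5·ln(56.7 − 10) − 305.0 = 138.5·ln 46.7 − 305.0 = 138.5·3.8437 − 305.0 = 227.359.
Rounded: (255, 241, 227).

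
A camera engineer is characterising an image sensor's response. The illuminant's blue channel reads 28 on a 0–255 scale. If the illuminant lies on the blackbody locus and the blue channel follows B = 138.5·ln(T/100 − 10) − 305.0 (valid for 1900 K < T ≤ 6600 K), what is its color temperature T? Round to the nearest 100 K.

ln(t − 10) = (28 + 305.0) / 138.5 = 2.4043.
t − 10 = e^2.4043 = 11.071, so t = 21.071.
T = 100·t = 2107 K → 2100 K to the nearest 100 K.

2100 K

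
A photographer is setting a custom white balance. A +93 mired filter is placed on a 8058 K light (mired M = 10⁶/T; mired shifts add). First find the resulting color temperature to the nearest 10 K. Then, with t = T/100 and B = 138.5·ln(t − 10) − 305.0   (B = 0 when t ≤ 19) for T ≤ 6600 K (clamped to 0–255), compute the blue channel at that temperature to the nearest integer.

192

M_in = 10⁶/8058 = 124.10; M_out = 124.10 + (+93) = 217.10.
T_out = 10⁶/217.10 = 4606.2 K → 4610 K; t = 46.1.
B = 138.5·ln(46.1 − 10) − 305.0 = 138.5·ln 36.1 − 305.0 = 138.5·3.5863 − 305.0 = 191.702.
Rounded: 192.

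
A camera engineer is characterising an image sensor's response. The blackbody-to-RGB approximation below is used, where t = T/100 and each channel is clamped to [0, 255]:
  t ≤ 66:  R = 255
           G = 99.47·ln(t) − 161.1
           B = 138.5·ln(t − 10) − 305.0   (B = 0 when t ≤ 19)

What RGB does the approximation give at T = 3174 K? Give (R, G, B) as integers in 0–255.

(255, 183, 121)

t = 3174/100 = 31.74; the t ≤ 66 branch applies.
R = 255 by definition for t ≤ 66.
G = 99.47·ln 31.74 − 161.1 = 99.47·3.4576 − 161.1 = 182.825.
B = 138.5·ln(31.74 − 10) − 305.0 = 138.5·ln 21.74 − 305.0 = 138.5·3.0792 − 305.0 = 121.463.
Rounded: (255, 183, 121).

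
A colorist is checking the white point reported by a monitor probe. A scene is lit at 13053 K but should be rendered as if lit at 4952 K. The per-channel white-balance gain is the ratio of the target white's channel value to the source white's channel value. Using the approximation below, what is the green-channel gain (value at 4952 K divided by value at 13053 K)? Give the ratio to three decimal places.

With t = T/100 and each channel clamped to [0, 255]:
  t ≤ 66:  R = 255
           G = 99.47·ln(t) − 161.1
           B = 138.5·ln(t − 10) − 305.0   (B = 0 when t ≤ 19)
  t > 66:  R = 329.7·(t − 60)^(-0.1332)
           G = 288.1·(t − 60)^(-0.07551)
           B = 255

1.087

At 13053 K (t = 130.53):
  G = 288.1·(130.53 − 60)^(-0.07551) = 288.1·70.53^(-0.07551) = 288.1·0.72515 = 208.916.
At 4952 K (t = 49.52):
  G = 99.47·ln 49.52 − 161.1 = 99.47·3.9024 − 161.1 = 227.069.
Gain = 227.069 / 208.916 = 1.0869 → 1.087.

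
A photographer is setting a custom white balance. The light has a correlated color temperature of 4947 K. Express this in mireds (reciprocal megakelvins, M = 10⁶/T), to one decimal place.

202.1 mireds

M = 10⁶ / 4947 = 202.143 → 202.1 mireds.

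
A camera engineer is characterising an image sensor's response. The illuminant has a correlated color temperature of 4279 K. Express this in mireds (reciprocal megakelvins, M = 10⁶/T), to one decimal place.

233.7 mireds

M = 10⁶ / 4279 = 233.699 → 233.7 mireds.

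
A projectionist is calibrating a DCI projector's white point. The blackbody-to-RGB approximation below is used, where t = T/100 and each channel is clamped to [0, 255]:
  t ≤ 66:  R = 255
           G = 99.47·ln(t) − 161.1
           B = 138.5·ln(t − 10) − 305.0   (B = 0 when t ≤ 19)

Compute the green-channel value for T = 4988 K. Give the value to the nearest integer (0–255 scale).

t = 4988/100 = 49.88; the t ≤ 66 branch applies.
G = 99.47·ln 49.88 − 161.1 = 99.47·3.9096 − 161.1 = 227.790.
Rounded: 228.

228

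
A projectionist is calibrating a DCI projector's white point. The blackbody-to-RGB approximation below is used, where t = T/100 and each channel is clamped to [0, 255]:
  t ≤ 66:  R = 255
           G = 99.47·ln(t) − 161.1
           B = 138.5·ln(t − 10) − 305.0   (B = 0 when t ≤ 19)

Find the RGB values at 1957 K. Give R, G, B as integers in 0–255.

R=255, G=135, B=8

t = 1957/100 = 19.57; the t ≤ 66 branch applies.
R = 255 by definition for t ≤ 66.
G = 99.47·ln 19.57 − 161.1 = 99.47·2.9740 − 161.1 = 134.724.
B = 138.5·ln(19.57 − 10) − 305.0 = 138.5·ln 9.57 − 305.0 = 138.5·2.2586 − 305.0 = 7.821.
Rounded: (255, 135, 8).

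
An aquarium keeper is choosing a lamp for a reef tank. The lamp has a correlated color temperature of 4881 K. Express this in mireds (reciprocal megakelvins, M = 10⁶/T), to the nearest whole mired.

205 mireds

M = 10⁶ / 4881 = 204.876 → 205 mireds.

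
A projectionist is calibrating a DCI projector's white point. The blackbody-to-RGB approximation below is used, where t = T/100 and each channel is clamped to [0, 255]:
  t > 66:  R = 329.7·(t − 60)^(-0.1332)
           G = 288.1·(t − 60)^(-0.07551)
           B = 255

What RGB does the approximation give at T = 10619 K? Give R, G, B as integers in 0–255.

R=198, G=216, B=255

t = 10619/100 = 106.19; the t > 66 branch applies.
R = 329.7·(106.19 − 60)^(-0.1332) = 329.7·46.19^(-0.1332) = 329.7·0.60018 = 197.880.
G = 288.1·(106.19 − 60)^(-0.07551) = 288.1·46.19^(-0.07551) = 288.1·0.74870 = 215.702.
B = 255 by definition for t > 66.
Rounded: (198, 216, 255).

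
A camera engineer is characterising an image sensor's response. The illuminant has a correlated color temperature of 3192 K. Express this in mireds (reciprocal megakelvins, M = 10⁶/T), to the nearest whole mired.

M = 10⁶ / 3192 = 313.283 → 313 mireds.

313 mireds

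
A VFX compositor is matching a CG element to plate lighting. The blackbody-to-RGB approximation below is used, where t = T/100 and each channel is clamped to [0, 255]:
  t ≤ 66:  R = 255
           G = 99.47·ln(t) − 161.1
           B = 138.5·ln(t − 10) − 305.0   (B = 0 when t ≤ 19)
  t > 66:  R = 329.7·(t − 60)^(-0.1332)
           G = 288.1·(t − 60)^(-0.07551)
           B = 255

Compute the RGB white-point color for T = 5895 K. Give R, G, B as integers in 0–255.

R=255, G=244, B=234

t = 5895/100 = 58.95; the t ≤ 66 branch applies.
R = 255 by definition for t ≤ 66.
G = 99.47·ln 58.95 − 161.1 = 99.47·4.0767 − 161.1 = 244.408.
B = 138.5·ln(58.95 − 10) − 305.0 = 138.5·ln 48.95 − 305.0 = 138.5·3.8908 − 305.0 = 233.876.
Rounded: (255, 244, 234).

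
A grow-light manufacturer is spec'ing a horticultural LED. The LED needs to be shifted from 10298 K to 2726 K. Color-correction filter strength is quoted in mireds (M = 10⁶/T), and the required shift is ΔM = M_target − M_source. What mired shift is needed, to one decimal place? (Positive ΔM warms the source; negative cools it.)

+269.7 mireds

M_source = 10⁶/10298 = 97.106; M_target = 10⁶/2726 = 366.838.
ΔM = 366.838 − 97.106 = 269.732 → +269.7 mireds, a warming shift.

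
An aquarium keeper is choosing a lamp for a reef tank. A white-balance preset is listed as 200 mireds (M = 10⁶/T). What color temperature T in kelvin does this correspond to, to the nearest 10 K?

T = 10⁶ / 200 = 5000.00 K → 5000 K.

5000 K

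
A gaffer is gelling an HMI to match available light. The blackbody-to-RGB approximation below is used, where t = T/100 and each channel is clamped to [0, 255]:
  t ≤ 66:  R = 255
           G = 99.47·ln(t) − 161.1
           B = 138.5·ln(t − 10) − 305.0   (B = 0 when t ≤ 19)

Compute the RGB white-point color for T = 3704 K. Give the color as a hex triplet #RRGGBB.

#FFC698

t = 3704/100 = 37.04; the t ≤ 66 branch applies.
R = 255 by definition for t ≤ 66.
G = 99.47·ln 37.04 − 161.1 = 99.47·3.6120 − 161.1 = 198.185.
B = 138.5·ln(37.04 − 10) − 305.0 = 138.5·ln 27.04 − 305.0 = 138.5·3.2973 − 305.0 = 151.678.
Rounded: (255, 198, 152).
In hex: #FFC698.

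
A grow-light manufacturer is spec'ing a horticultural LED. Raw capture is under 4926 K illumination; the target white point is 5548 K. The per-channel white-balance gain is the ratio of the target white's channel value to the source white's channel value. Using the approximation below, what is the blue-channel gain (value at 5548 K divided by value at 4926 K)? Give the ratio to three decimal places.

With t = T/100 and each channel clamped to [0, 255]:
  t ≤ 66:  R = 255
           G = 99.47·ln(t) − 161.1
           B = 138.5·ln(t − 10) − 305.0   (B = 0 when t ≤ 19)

At 4926 K (t = 49.26):
  B = 138.5·ln(49.26 − 10) − 305.0 = 138.5·ln 39.26 − 305.0 = 138.5·3.6702 − 305.0 = 203.324.
At 5548 K (t = 55.48):
  B = 138.5·ln(55.48 − 10) − 305.0 = 138.5·ln 45.48 − 305.0 = 138.5·3.8173 − 305.0 = 223.692.
Gain = 223.692 / 203.324 = 1.1002 → 1.100.

1.100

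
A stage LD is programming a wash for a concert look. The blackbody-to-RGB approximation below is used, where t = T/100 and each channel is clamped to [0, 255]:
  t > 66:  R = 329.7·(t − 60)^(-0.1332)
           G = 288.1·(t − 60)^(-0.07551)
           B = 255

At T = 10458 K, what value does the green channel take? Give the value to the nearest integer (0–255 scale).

t = 10458/100 = 104.58; the t > 66 branch applies.
G = 288.1·(104.58 − 60)^(-0.07551) = 288.1·44.58^(-0.07551) = 288.1·0.75071 = 216.280.
Rounded: 216.

216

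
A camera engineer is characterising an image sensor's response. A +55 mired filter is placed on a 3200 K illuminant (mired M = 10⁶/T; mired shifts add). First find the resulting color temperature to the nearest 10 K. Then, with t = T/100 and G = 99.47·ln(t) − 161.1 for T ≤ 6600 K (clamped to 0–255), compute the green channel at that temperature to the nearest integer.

167

M_in = 10⁶/3200 = 312.50; M_out = 312.50 + (+55) = 367.50.
T_out = 10⁶/367.50 = 2721.1 K → 2720 K; t = 27.2.
G = 99.47·ln 27.2 − 161.1 = 99.47·3.3032 − 161.1 = 167.471.
Rounded: 167.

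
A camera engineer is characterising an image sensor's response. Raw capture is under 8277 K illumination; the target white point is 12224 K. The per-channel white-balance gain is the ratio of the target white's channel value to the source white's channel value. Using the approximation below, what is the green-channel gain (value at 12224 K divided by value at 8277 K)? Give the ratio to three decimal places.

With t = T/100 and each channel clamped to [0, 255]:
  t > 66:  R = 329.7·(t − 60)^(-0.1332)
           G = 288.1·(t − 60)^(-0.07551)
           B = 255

0.927

At 8277 K (t = 82.77):
  G = 288.1·(82.77 − 60)^(-0.07551) = 288.1·22.77^(-0.07551) = 288.1·0.78978 = 227.535.
At 12224 K (t = 122.24):
  G = 288.1·(122.24 − 60)^(-0.07551) = 288.1·62.24^(-0.07551) = 288.1·0.73203 = 210.898.
Gain = 210.898 / 227.535 = 0.9269 → 0.927.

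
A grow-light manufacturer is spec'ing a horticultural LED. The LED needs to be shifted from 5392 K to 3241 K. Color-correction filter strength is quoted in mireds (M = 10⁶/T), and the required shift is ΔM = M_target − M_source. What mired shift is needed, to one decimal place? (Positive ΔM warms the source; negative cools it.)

M_source = 10⁶/5392 = 185.460; M_target = 10⁶/3241 = 308.547.
ΔM = 308.547 − 185.460 = 123.087 → +123.1 mireds, a warming shift.

+123.1 mireds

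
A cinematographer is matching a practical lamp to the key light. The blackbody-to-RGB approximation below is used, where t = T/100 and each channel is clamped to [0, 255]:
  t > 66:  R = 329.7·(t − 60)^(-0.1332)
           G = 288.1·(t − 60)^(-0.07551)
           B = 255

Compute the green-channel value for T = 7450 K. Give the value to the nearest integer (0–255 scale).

235

t = 7450/100 = 74.5; the t > 66 branch applies.
G = 288.1·(74.5 − 60)^(-0.07551) = 288.1·14.5^(-0.07551) = 288.1·0.81716 = 235.423.
Rounded: 235.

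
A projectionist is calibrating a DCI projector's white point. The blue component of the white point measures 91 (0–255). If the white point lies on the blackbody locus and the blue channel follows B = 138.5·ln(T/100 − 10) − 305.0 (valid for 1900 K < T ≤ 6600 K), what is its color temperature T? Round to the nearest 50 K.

ln(t − 10) = (91 + 305.0) / 138.5 = 2.8592.
t − 10 = e^2.8592 = 17.448, so t = 27.448.
T = 100·t = 2745 K → 2750 K to the nearest 50 K.

2750 K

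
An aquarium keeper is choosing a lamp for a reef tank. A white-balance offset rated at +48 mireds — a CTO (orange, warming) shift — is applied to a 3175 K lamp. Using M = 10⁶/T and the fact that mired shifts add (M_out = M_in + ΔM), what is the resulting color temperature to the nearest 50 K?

M_in = 10⁶/3175 = 314.96 mireds.
M_out = 314.96 + (+48) = 362.96 mireds.
T_out = 10⁶/362.96 = 2755.1 K → 2750 K.

2750 K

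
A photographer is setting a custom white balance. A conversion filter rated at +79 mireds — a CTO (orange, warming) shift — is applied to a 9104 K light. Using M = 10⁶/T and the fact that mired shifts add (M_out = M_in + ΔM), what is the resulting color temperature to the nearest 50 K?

M_in = 10⁶/9104 = 109.84 mireds.
M_out = 109.84 + (+79) = 188.84 mireds.
T_out = 10⁶/188.84 = 5295.4 K → 5300 K.

5300 K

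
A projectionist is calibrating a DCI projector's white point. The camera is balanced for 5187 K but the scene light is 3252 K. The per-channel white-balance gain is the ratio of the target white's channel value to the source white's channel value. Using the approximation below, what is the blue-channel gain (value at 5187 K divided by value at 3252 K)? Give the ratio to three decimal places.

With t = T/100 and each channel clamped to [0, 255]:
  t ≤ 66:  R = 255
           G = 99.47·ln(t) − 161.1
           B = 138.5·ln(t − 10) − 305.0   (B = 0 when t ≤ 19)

1.680

At 3252 K (t = 32.52):
  B = 138.5·ln(32.52 − 10) − 305.0 = 138.5·ln 22.52 − 305.0 = 138.5·3.1144 − 305.0 = 126.345.
At 5187 K (t = 51.87):
  B = 138.5·ln(51.87 − 10) − 305.0 = 138.5·ln 41.87 − 305.0 = 138.5·3.7346 − 305.0 = 212.238.
Gain = 212.238 / 126.345 = 1.6798 → 1.680.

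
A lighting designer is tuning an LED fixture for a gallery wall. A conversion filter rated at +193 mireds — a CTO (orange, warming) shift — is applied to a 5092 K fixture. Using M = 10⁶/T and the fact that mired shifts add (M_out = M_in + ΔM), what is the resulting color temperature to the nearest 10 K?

M_in = 10⁶/5092 = 196.39 mireds.
M_out = 196.39 + (+193) = 389.39 mireds.
T_out = 10⁶/389.39 = 2568.1 K → 2570 K.

2570 K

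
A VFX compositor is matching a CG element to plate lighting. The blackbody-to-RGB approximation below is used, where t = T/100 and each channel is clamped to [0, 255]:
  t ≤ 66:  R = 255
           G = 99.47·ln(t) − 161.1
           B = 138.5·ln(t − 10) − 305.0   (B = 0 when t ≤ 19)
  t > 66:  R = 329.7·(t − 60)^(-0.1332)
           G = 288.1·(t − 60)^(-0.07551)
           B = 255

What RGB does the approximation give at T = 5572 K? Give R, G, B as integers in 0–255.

t = 5572/100 = 55.72; the t ≤ 66 branch applies.
R = 255 by definition for t ≤ 66.
G = 99.47·ln 55.72 − 161.1 = 99.47·4.0203 − 161.1 = 238.803.
B = 138.5·ln(55.72 − 10) − 305.0 = 138.5·ln 45.72 − 305.0 = 138.5·3.8225 − 305.0 = 224.421.
Rounded: (255, 239, 224).

R=255, G=239, B=224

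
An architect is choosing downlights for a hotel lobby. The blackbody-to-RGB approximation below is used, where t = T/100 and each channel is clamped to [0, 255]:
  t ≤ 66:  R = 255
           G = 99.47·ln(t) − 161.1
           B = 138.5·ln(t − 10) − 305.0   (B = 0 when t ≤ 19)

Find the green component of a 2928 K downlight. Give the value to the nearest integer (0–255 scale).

t = 2928/100 = 29.28; the t ≤ 66 branch applies.
G = 99.47·ln 29.28 − 161.1 = 99.47·3.3769 − 161.1 = 174.801.
Rounded: 175.

175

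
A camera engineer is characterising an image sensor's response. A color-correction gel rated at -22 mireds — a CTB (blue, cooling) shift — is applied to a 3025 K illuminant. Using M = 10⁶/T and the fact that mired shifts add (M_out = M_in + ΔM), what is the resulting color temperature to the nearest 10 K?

3240 K

M_in = 10⁶/3025 = 330.58 mireds.
M_out = 330.58 + (-22) = 308.58 mireds.
T_out = 10⁶/308.58 = 3240.7 K → 3240 K.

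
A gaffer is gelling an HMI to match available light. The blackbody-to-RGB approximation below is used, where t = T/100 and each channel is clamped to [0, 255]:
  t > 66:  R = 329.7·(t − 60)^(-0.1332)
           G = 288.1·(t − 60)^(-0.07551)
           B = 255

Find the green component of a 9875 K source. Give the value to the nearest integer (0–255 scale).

219

t = 9875/100 = 98.75; the t > 66 branch applies.
G = 288.1·(98.75 − 60)^(-0.07551) = 288.1·38.75^(-0.07551) = 288.1·0.75870 = 218.581.
Rounded: 219.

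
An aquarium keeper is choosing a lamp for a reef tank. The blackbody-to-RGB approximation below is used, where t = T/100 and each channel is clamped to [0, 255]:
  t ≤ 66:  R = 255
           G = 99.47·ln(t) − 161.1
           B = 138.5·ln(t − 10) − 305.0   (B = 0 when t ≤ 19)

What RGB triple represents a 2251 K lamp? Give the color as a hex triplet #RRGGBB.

#FF952D

t = 2251/100 = 22.51; the t ≤ 66 branch applies.
R = 255 by definition for t ≤ 66.
G = 99.47·ln 22.51 − 161.1 = 99.47·3.1140 − 161.1 = 148.646.
B = 138.5·ln(22.51 − 10) − 305.0 = 138.5·ln 12.51 − 305.0 = 138.5·2.5265 − 305.0 = 44.924.
Rounded: (255, 149, 45).
In hex: #FF952D.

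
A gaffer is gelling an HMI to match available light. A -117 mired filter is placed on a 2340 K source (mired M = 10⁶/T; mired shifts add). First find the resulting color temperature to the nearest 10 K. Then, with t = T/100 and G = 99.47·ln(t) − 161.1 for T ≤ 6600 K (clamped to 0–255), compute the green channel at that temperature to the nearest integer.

M_in = 10⁶/2340 = 427.35; M_out = 427.35 + (-117) = 310.35.
T_out = 10⁶/310.35 = 3222.2 K → 3220 K; t = 32.2.
G = 99.47·ln 32.2 − 161.1 = 99.47·3.4720 − 161.1 = 184.257.
Rounded: 184.

184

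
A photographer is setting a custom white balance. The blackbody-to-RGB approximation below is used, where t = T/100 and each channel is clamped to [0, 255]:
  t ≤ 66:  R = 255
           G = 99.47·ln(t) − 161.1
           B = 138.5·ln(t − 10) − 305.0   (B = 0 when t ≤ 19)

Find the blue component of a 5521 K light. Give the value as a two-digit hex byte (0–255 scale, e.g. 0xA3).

0xDF

t = 5521/100 = 55.21; the t ≤ 66 branch applies.
B = 138.5·ln(55.21 − 10) − 305.0 = 138.5·ln 45.21 − 305.0 = 138.5·3.8113 − 305.0 = 222.868.
Rounded: 223; in hex, 0xDF.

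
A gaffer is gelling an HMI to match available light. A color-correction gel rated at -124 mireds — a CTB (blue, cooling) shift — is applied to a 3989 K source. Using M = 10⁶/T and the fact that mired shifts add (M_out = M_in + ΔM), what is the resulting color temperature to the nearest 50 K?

7900 K

M_in = 10⁶/3989 = 250.69 mireds.
M_out = 250.69 + (-124) = 126.69 mireds.
T_out = 10⁶/126.69 = 7893.3 K → 7900 K.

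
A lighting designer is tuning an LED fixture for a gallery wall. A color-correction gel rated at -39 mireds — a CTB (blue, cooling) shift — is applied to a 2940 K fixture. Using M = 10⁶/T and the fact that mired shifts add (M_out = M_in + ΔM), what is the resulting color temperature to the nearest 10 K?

3320 K

M_in = 10⁶/2940 = 340.14 mireds.
M_out = 340.14 + (-39) = 301.14 mireds.
T_out = 10⁶/301.14 = 3320.8 K → 3320 K.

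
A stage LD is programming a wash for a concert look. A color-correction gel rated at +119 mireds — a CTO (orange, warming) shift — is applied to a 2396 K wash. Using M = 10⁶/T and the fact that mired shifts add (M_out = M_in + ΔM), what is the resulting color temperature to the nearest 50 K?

M_in = 10⁶/2396 = 417.36 mireds.
M_out = 417.36 + (+119) = 536.36 mireds.
T_out = 10⁶/536.36 = 1864.4 K → 1850 K.

1850 K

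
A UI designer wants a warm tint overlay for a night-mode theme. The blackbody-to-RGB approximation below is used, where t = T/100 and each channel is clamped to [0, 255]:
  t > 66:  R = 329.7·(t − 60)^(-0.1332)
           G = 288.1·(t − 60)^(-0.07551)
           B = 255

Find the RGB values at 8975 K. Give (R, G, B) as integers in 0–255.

t = 8975/100 = 89.75; the t > 66 branch applies.
R = 329.7·(89.75 − 60)^(-0.1332) = 329.7·29.75^(-0.1332) = 329.7·0.63640 = 209.822.
G = 288.1·(89.75 − 60)^(-0.07551) = 288.1·29.75^(-0.07551) = 288.1·0.77399 = 222.987.
B = 255 by definition for t > 66.
Rounded: (210, 223, 255).

(210, 223, 255)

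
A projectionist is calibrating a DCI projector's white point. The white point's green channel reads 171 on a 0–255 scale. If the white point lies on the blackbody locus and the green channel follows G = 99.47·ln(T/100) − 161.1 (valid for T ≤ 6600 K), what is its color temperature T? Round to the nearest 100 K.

ln t = (171 + 161.1) / 99.47 = 3.3387.
t = e^3.3387 = 28.182.
T = 100·t = 2818 K → 2800 K to the nearest 100 K.

2800 K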